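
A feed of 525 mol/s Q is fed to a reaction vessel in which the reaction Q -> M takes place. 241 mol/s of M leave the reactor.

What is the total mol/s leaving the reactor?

For M: n = n₀ + 1ξ → 241 = 0 + 1ξ, giving ξ = 241 mol/s.
Outlet amounts (n = n₀ + ν ξ):
  Q: 525 − 1(241) = 284
  M: 0 + 1(241) = 241
Total out = 284 + 241 = 525 mol/s.

525 mol/s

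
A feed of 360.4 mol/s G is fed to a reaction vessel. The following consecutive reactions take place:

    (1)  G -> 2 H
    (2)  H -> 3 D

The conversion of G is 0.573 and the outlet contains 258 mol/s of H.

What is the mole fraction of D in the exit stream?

Conversion of G: G consumed = 1ξ₁ = 0.573 × 360.4 → ξ₁ = 206.5 mol/s.
H balance: n_H = 0 + 2ξ₁ − 1ξ₂ = 258 → ξ₂ = (2·206.5 − 258)/1 = 155 mol/s.
Outlet amounts (n = n₀ + Σ ν·ξ):
  G: 360.4 − 1(206.5) = 153.9
  H: 0 + 2(206.5) − 1(155) = 258
  D: 0 + 3(155) = 465.1
Total out = 876.9 mol/s; y_D = 465.1 / 876.9 = 0.5303.

0.53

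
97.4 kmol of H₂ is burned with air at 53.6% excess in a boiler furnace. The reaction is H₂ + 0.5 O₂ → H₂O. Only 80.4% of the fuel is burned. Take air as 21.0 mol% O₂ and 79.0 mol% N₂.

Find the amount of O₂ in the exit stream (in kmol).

Stoichiometric O₂ = 0.5 × 97.4 = 48.7 kmol; O₂ fed = 48.7 × 1.536 = 74.8 kmol.
N₂ fed = 74.8 × 79/21 = 281.4 kmol.
Fuel reacted = 0.804 × 97.4 → ξ = 78.31 kmol.
Outlet (n = n₀ + ν ξ):
  H₂: 97.4 − 1(78.31) = 19.09
  O₂: 74.8 − 0.5(78.31) = 35.65
  N₂: 281.4 (inert)
  H₂O: 0 + 1(78.31) = 78.31

35.6 kmol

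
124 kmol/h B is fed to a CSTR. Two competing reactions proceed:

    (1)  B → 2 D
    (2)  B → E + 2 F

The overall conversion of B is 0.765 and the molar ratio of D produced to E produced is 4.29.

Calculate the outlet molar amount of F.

Conversion of B: B consumed = 0.765 × 124 = 94.86 kmol/h = 1ξ₁ + 1ξ₂.
Selectivity: 2ξ₁ / (1ξ₂) = 4.29 → ξ₁ = 2.145 ξ₂.
Substitute: (1·2.145 + 1) ξ₂ = 94.86 → ξ₂ = 30.16 kmol/h, ξ₁ = 64.7 kmol/h.
Outlet amounts (n = n₀ + Σ ν·ξ):
  B: 124 − 1(64.7) − 1(30.16) = 29.14
  D: 0 + 2(64.7) = 129.4
  E: 0 + 1(30.16) = 30.16
  F: 0 + 2(30.16) = 60.32

60.3 kmol/h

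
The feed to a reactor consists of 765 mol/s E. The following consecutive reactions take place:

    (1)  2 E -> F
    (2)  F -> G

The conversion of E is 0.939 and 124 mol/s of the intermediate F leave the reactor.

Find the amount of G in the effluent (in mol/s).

Conversion of E: E consumed = 2ξ₁ = 0.939 × 765 → ξ₁ = 359.2 mol/s.
F balance: n_F = 0 + 1ξ₁ − 1ξ₂ = 124 → ξ₂ = (1·359.2 − 124)/1 = 235.2 mol/s.
Outlet amounts (n = n₀ + Σ ν·ξ):
  E: 765 − 2(359.2) = 46.67
  F: 0 + 1(359.2) − 1(235.2) = 124
  G: 0 + 1(235.2) = 235.2

235 mol/s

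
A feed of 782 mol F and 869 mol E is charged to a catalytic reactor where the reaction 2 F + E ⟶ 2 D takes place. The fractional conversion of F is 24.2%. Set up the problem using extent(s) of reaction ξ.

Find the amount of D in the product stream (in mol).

F reacted = 0.242 × 782 = 189.2 mol; ν_F = −2, so ξ = 189.2/2 = 94.62 mol.
Outlet amounts (n = n₀ + ν ξ):
  F: 782 − 2(94.62) = 592.8
  E: 869 − 1(94.62) = 774.4
  D: 0 + 2(94.62) = 189.2

189 mol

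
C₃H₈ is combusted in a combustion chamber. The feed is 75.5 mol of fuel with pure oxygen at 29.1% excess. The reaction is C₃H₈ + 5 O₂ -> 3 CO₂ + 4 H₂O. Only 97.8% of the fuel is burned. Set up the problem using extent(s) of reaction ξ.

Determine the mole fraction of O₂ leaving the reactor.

Stoichiometric O₂ = 5 × 75.5 = 377.5 mol; O₂ fed = 377.5 × 1.291 = 487.4 mol.
Fuel reacted = 0.978 × 75.5 → ξ = 73.84 mol.
Outlet (n = n₀ + ν ξ):
  C₃H₈: 75.5 − 1(73.84) = 1.661
  O₂: 487.4 − 5(73.84) = 118.2
  CO₂: 0 + 3(73.84) = 221.5
  H₂O: 0 + 4(73.84) = 295.4
Total out = 636.7 mol; y_O₂ = 118.2 / 636.7 = 0.1856.

0.186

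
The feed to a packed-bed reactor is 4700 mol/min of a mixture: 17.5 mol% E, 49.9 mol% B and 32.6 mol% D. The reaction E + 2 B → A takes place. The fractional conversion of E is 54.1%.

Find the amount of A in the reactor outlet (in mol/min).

E reacted = 0.541 × 822.5 = 445 mol/min; ν_E = −1, so ξ = 445/1 = 445 mol/min.
Outlet amounts (n = n₀ + ν ξ):
  E: 822.5 − 1(445) = 377.5
  B: 2345 − 2(445) = 1455
  A: 0 + 1(445) = 445
  D: 1532 (inert)

445 mol/min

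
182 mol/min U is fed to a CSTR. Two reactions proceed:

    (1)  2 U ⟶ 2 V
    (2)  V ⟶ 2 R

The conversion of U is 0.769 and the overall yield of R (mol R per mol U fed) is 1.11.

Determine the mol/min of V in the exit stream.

38.9 mol/min

Conversion of U: U consumed = 2ξ₁ = 0.769 × 182 → ξ₁ = 69.98 mol/min.
Yield of R: 2ξ₂ / 182 = 1.11 → ξ₂ = 101 mol/min.
Outlet amounts (n = n₀ + Σ ν·ξ):
  U: 182 − 2(69.98) = 42.04
  V: 0 + 2(69.98) − 1(101) = 38.95
  R: 0 + 2(101) = 202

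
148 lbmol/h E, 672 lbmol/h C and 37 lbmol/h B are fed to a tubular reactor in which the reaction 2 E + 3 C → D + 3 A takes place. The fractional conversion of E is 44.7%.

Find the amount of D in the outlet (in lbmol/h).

33.1 lbmol/h

E reacted = 0.447 × 148 = 66.16 lbmol/h; ν_E = −2, so ξ = 66.16/2 = 33.08 lbmol/h.
Outlet amounts (n = n₀ + ν ξ):
  E: 148 − 2(33.08) = 81.84
  C: 672 − 3(33.08) = 572.8
  D: 0 + 1(33.08) = 33.08
  A: 0 + 3(33.08) = 99.23
  B: 37 (inert)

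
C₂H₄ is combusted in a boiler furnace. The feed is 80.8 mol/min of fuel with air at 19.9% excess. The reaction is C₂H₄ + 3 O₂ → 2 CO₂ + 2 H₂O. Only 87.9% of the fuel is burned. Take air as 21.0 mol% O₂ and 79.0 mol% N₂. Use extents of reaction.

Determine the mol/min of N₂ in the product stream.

Stoichiometric O₂ = 3 × 80.8 = 242.4 mol/min; O₂ fed = 242.4 × 1.199 = 290.6 mol/min.
N₂ fed = 290.6 × 79/21 = 1093 mol/min.
Fuel reacted = 0.879 × 80.8 → ξ = 71.02 mol/min.
Outlet (n = n₀ + ν ξ):
  C₂H₄: 80.8 − 1(71.02) = 9.777
  O₂: 290.6 − 3(71.02) = 77.57
  N₂: 1093 (inert)
  CO₂: 0 + 2(71.02) = 142
  H₂O: 0 + 2(71.02) = 142

1090 mol/min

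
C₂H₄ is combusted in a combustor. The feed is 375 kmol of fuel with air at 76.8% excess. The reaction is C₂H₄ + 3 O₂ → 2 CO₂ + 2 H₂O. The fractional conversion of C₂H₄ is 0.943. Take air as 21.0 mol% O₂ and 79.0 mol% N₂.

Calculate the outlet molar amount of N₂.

7480 kmol

Stoichiometric O₂ = 3 × 375 = 1125 kmol; O₂ fed = 1125 × 1.768 = 1989 kmol.
N₂ fed = 1989 × 79/21 = 7482 kmol.
Fuel reacted = 0.943 × 375 → ξ = 353.6 kmol.
Outlet (n = n₀ + ν ξ):
  C₂H₄: 375 − 1(353.6) = 21.38
  O₂: 1989 − 3(353.6) = 928.1
  N₂: 7482 (inert)
  CO₂: 0 + 2(353.6) = 707.2
  H₂O: 0 + 2(353.6) = 707.2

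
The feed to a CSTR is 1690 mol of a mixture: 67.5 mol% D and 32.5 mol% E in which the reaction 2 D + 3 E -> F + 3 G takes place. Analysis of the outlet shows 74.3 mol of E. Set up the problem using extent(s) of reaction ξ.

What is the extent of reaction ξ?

ξ = 158 mol

For E: n = n₀ − 3ξ → 74.3 = 549.2 − 3ξ, giving ξ = 158.3 mol.
Outlet amounts (n = n₀ + ν ξ):
  D: 1141 − 2(158.3) = 824.1
  E: 549.2 − 3(158.3) = 74.3
  F: 0 + 1(158.3) = 158.3
  G: 0 + 3(158.3) = 474.9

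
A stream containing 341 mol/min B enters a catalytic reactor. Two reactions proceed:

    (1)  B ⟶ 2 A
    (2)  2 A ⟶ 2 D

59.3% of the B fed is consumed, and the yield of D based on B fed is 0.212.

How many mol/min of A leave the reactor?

332 mol/min

Conversion of B: B consumed = 1ξ₁ = 0.593 × 341 → ξ₁ = 202.2 mol/min.
Yield of D: 2ξ₂ / 341 = 0.212 → ξ₂ = 36.15 mol/min.
Outlet amounts (n = n₀ + Σ ν·ξ):
  B: 341 − 1(202.2) = 138.8
  A: 0 + 2(202.2) − 2(36.15) = 332.1
  D: 0 + 2(36.15) = 72.29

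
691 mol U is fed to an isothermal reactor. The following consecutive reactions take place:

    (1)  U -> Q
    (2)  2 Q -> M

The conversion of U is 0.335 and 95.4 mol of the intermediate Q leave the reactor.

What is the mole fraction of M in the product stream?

Conversion of U: U consumed = 1ξ₁ = 0.335 × 691 → ξ₁ = 231.5 mol.
Q balance: n_Q = 0 + 1ξ₁ − 2ξ₂ = 95.4 → ξ₂ = (1·231.5 − 95.4)/2 = 68.04 mol.
Outlet amounts (n = n₀ + Σ ν·ξ):
  U: 691 − 1(231.5) = 459.5
  Q: 0 + 1(231.5) − 2(68.04) = 95.4
  M: 0 + 1(68.04) = 68.04
Total out = 623 mol; y_M = 68.04 / 623 = 0.1092.

0.109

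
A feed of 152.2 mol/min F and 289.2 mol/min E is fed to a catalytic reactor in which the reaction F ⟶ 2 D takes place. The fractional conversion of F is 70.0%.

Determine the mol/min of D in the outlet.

F reacted = 0.7 × 152.2 = 106.5 mol/min; ν_F = −1, so ξ = 106.5/1 = 106.5 mol/min.
Outlet amounts (n = n₀ + ν ξ):
  F: 152.2 − 1(106.5) = 45.66
  D: 0 + 2(106.5) = 213.1
  E: 289.2 (inert)

213 mol/min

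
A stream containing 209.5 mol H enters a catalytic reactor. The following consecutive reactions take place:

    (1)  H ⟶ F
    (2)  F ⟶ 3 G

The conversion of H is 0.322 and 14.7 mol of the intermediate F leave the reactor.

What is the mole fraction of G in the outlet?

Conversion of H: H consumed = 1ξ₁ = 0.322 × 209.5 → ξ₁ = 67.46 mol.
F balance: n_F = 0 + 1ξ₁ − 1ξ₂ = 14.7 → ξ₂ = (1·67.46 − 14.7)/1 = 52.76 mol.
Outlet amounts (n = n₀ + Σ ν·ξ):
  H: 209.5 − 1(67.46) = 142
  F: 0 + 1(67.46) − 1(52.76) = 14.7
  G: 0 + 3(52.76) = 158.3
Total out = 315 mol; y_G = 158.3 / 315 = 0.5024.

0.502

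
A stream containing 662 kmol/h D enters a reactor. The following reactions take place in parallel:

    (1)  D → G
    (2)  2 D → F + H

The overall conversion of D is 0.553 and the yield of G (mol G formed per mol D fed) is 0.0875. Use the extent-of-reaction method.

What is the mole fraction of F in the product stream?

Yield of G: 1ξ₁ / 662 = 0.0875 → ξ₁ = 57.92 kmol/h.
Conversion of D: 1ξ₁ + 2ξ₂ = 0.553 × 662 = 366.1 → ξ₂ = 154.1 kmol/h.
Outlet amounts (n = n₀ + Σ ν·ξ):
  D: 662 − 1(57.92) − 2(154.1) = 295.9
  G: 0 + 1(57.92) = 57.92
  F: 0 + 1(154.1) = 154.1
  H: 0 + 1(154.1) = 154.1
Total out = 662 kmol/h; y_F = 154.1 / 662 = 0.2328.

0.233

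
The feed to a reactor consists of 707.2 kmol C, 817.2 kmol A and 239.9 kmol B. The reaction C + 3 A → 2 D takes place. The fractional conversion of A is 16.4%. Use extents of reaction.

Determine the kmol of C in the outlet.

663 kmol

A reacted = 0.164 × 817.2 = 134 kmol; ν_A = −3, so ξ = 134/3 = 44.67 kmol.
Outlet amounts (n = n₀ + ν ξ):
  C: 707.2 − 1(44.67) = 662.5
  A: 817.2 − 3(44.67) = 683.2
  D: 0 + 2(44.67) = 89.35
  B: 239.9 (inert)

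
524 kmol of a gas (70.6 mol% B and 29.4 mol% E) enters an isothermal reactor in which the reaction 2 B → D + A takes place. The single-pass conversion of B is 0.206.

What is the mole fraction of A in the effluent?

B reacted = 0.206 × 369.9 = 76.21 kmol; ν_B = −2, so ξ = 76.21/2 = 38.1 kmol.
Outlet amounts (n = n₀ + ν ξ):
  B: 369.9 − 2(38.1) = 293.7
  D: 0 + 1(38.1) = 38.1
  A: 0 + 1(38.1) = 38.1
  E: 154.1 (inert)
Total out = 524 kmol; y_A = 38.1 / 524 = 0.07272.

0.0727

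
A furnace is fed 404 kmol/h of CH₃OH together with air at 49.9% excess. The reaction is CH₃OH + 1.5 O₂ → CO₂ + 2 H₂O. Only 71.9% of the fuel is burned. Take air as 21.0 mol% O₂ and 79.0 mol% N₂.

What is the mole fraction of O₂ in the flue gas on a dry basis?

0.11

Stoichiometric O₂ = 1.5 × 404 = 606 kmol/h; O₂ fed = 606 × 1.499 = 908.4 kmol/h.
N₂ fed = 908.4 × 79/21 = 3417 kmol/h.
Fuel reacted = 0.719 × 404 → ξ = 290.5 kmol/h.
Outlet (n = n₀ + ν ξ):
  CH₃OH: 404 − 1(290.5) = 113.5
  O₂: 908.4 − 1.5(290.5) = 472.7
  N₂: 3417 (inert)
  CO₂: 0 + 1(290.5) = 290.5
  H₂O: 0 + 2(290.5) = 581
Dry total = 4294 kmol/h; y_O₂ (dry) = 472.7 / 4294 = 0.1101.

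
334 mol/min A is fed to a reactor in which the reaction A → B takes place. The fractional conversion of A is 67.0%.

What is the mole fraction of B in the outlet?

0.67

A reacted = 0.67 × 334 = 223.8 mol/min; ν_A = −1, so ξ = 223.8/1 = 223.8 mol/min.
Outlet amounts (n = n₀ + ν ξ):
  A: 334 − 1(223.8) = 110.2
  B: 0 + 1(223.8) = 223.8
Total out = 334 mol/min; y_B = 223.8 / 334 = 0.67.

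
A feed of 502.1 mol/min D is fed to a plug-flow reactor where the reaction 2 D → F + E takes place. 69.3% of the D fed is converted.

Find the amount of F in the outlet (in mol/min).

174 mol/min

D reacted = 0.693 × 502.1 = 348 mol/min; ν_D = −2, so ξ = 348/2 = 174 mol/min.
Outlet amounts (n = n₀ + ν ξ):
  D: 502.1 − 2(174) = 154.1
  F: 0 + 1(174) = 174
  E: 0 + 1(174) = 174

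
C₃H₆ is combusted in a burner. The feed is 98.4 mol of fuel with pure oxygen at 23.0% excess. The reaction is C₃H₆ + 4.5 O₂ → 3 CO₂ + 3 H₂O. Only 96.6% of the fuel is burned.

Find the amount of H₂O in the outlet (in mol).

Stoichiometric O₂ = 4.5 × 98.4 = 442.8 mol; O₂ fed = 442.8 × 1.230 = 544.6 mol.
Fuel reacted = 0.966 × 98.4 → ξ = 95.05 mol.
Outlet (n = n₀ + ν ξ):
  C₃H₆: 98.4 − 1(95.05) = 3.346
  O₂: 544.6 − 4.5(95.05) = 116.9
  CO₂: 0 + 3(95.05) = 285.2
  H₂O: 0 + 3(95.05) = 285.2

285 mol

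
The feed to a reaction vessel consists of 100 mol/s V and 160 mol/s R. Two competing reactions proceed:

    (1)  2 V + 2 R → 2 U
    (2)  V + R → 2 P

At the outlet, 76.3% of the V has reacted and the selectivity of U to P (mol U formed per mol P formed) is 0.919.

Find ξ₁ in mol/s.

ξ₁ = 24.7 mol/s

Conversion of V: V consumed = 0.763 × 100 = 76.3 mol/s = 2ξ₁ + 1ξ₂.
Selectivity: 2ξ₁ / (2ξ₂) = 0.919 → ξ₁ = 0.919 ξ₂.
Substitute: (2·0.919 + 1) ξ₂ = 76.3 → ξ₂ = 26.89 mol/s, ξ₁ = 24.71 mol/s.
Outlet amounts (n = n₀ + Σ ν·ξ):
  V: 100 − 2(24.71) − 1(26.89) = 23.7
  R: 160 − 2(24.71) − 1(26.89) = 83.7
  U: 0 + 2(24.71) = 49.41
  P: 0 + 2(26.89) = 53.77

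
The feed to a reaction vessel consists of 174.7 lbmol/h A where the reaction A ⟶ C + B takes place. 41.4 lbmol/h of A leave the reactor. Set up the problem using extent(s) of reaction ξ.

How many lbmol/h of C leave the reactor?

For A: n = n₀ − 1ξ → 41.4 = 174.7 − 1ξ, giving ξ = 133.3 lbmol/h.
Outlet amounts (n = n₀ + ν ξ):
  A: 174.7 − 1(133.3) = 41.4
  C: 0 + 1(133.3) = 133.3
  B: 0 + 1(133.3) = 133.3

133 lbmol/h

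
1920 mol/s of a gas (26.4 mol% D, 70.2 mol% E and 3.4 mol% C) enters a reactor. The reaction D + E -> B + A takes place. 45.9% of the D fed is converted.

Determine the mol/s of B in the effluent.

233 mol/s

D reacted = 0.459 × 506.9 = 232.7 mol/s; ν_D = −1, so ξ = 232.7/1 = 232.7 mol/s.
Outlet amounts (n = n₀ + ν ξ):
  D: 506.9 − 1(232.7) = 274.2
  E: 1348 − 1(232.7) = 1115
  B: 0 + 1(232.7) = 232.7
  A: 0 + 1(232.7) = 232.7
  C: 65.28 (inert)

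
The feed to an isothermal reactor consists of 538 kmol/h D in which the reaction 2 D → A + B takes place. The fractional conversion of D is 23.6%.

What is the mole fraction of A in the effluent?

D reacted = 0.236 × 538 = 127 kmol/h; ν_D = −2, so ξ = 127/2 = 63.48 kmol/h.
Outlet amounts (n = n₀ + ν ξ):
  D: 538 − 2(63.48) = 411
  A: 0 + 1(63.48) = 63.48
  B: 0 + 1(63.48) = 63.48
Total out = 538 kmol/h; y_A = 63.48 / 538 = 0.118.

0.118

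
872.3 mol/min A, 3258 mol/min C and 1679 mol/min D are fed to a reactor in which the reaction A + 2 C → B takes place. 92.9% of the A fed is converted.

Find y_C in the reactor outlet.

0.391

A reacted = 0.929 × 872.3 = 810.4 mol/min; ν_A = −1, so ξ = 810.4/1 = 810.4 mol/min.
Outlet amounts (n = n₀ + ν ξ):
  A: 872.3 − 1(810.4) = 61.93
  C: 3258 − 2(810.4) = 1637
  B: 0 + 1(810.4) = 810.4
  D: 1679 (inert)
Total out = 4189 mol/min; y_C = 1637 / 4189 = 0.3909.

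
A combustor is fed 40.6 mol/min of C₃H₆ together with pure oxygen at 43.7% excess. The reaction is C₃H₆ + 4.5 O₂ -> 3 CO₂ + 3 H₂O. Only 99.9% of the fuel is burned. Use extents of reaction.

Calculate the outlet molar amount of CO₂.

122 mol/min

Stoichiometric O₂ = 4.5 × 40.6 = 182.7 mol/min; O₂ fed = 182.7 × 1.437 = 262.5 mol/min.
Fuel reacted = 0.999 × 40.6 → ξ = 40.56 mol/min.
Outlet (n = n₀ + ν ξ):
  C₃H₆: 40.6 − 1(40.56) = 0.0406
  O₂: 262.5 − 4.5(40.56) = 80.02
  CO₂: 0 + 3(40.56) = 121.7
  H₂O: 0 + 3(40.56) = 121.7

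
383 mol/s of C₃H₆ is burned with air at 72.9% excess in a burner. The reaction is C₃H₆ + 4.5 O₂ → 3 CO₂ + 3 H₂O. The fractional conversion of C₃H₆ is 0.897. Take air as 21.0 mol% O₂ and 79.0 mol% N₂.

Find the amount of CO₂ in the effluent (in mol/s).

1030 mol/s

Stoichiometric O₂ = 4.5 × 383 = 1724 mol/s; O₂ fed = 1724 × 1.729 = 2980 mol/s.
N₂ fed = 2980 × 79/21 = 11210 mol/s.
Fuel reacted = 0.897 × 383 → ξ = 343.6 mol/s.
Outlet (n = n₀ + ν ξ):
  C₃H₆: 383 − 1(343.6) = 39.45
  O₂: 2980 − 4.5(343.6) = 1434
  N₂: 11210 (inert)
  CO₂: 0 + 3(343.6) = 1031
  H₂O: 0 + 3(343.6) = 1031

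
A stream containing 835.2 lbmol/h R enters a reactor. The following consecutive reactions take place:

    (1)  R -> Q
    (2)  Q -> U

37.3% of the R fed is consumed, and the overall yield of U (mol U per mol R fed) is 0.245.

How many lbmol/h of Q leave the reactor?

107 lbmol/h

Conversion of R: R consumed = 1ξ₁ = 0.373 × 835.2 → ξ₁ = 311.5 lbmol/h.
Yield of U: 1ξ₂ / 835.2 = 0.245 → ξ₂ = 204.6 lbmol/h.
Outlet amounts (n = n₀ + Σ ν·ξ):
  R: 835.2 − 1(311.5) = 523.7
  Q: 0 + 1(311.5) − 1(204.6) = 106.9
  U: 0 + 1(204.6) = 204.6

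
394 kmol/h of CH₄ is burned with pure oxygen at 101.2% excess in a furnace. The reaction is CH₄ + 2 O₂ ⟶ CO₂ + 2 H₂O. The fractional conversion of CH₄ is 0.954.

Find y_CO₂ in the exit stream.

0.19

Stoichiometric O₂ = 2 × 394 = 788 kmol/h; O₂ fed = 788 × 2.012 = 1585 kmol/h.
Fuel reacted = 0.954 × 394 → ξ = 375.9 kmol/h.
Outlet (n = n₀ + ν ξ):
  CH₄: 394 − 1(375.9) = 18.12
  O₂: 1585 − 2(375.9) = 833.7
  CO₂: 0 + 1(375.9) = 375.9
  H₂O: 0 + 2(375.9) = 751.8
Total out = 1979 kmol/h; y_CO₂ = 375.9 / 1979 = 0.1899.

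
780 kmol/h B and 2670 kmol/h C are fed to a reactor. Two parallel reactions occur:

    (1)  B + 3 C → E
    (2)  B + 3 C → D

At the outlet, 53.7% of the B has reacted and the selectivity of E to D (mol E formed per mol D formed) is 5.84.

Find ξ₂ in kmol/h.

ξ₂ = 61.2 kmol/h

Conversion of B: B consumed = 0.537 × 780 = 418.9 kmol/h = 1ξ₁ + 1ξ₂.
Selectivity: 1ξ₁ / (1ξ₂) = 5.84 → ξ₁ = 5.84 ξ₂.
Substitute: (1·5.84 + 1) ξ₂ = 418.9 → ξ₂ = 61.24 kmol/h, ξ₁ = 357.6 kmol/h.
Outlet amounts (n = n₀ + Σ ν·ξ):
  B: 780 − 1(357.6) − 1(61.24) = 361.1
  C: 2670 − 3(357.6) − 3(61.24) = 1413
  E: 0 + 1(357.6) = 357.6
  D: 0 + 1(61.24) = 61.24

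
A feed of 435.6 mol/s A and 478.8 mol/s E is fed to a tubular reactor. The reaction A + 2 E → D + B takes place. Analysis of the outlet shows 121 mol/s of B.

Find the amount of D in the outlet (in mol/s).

121 mol/s

For B: n = n₀ + 1ξ → 121 = 0 + 1ξ, giving ξ = 121 mol/s.
Outlet amounts (n = n₀ + ν ξ):
  A: 435.6 − 1(121) = 314.6
  E: 478.8 − 2(121) = 236.8
  D: 0 + 1(121) = 121
  B: 0 + 1(121) = 121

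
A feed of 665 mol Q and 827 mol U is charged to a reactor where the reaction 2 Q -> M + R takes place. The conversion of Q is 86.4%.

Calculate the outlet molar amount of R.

Q reacted = 0.864 × 665 = 574.6 mol; ν_Q = −2, so ξ = 574.6/2 = 287.3 mol.
Outlet amounts (n = n₀ + ν ξ):
  Q: 665 − 2(287.3) = 90.44
  M: 0 + 1(287.3) = 287.3
  R: 0 + 1(287.3) = 287.3
  U: 827 (inert)

287 mol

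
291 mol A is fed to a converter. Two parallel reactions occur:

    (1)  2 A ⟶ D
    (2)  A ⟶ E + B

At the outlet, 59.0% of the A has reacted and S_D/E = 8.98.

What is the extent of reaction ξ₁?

ξ₁ = 81.3 mol

Conversion of A: A consumed = 0.59 × 291 = 171.7 mol = 2ξ₁ + 1ξ₂.
Selectivity: 1ξ₁ / (1ξ₂) = 8.98 → ξ₁ = 8.98 ξ₂.
Substitute: (2·8.98 + 1) ξ₂ = 171.7 → ξ₂ = 9.055 mol, ξ₁ = 81.32 mol.
Outlet amounts (n = n₀ + Σ ν·ξ):
  A: 291 − 2(81.32) − 1(9.055) = 119.3
  D: 0 + 1(81.32) = 81.32
  E: 0 + 1(9.055) = 9.055
  B: 0 + 1(9.055) = 9.055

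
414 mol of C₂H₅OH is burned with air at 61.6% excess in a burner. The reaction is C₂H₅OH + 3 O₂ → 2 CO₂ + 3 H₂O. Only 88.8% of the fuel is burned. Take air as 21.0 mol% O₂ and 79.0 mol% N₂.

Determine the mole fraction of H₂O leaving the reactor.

Stoichiometric O₂ = 3 × 414 = 1242 mol; O₂ fed = 1242 × 1.616 = 2007 mol.
N₂ fed = 2007 × 79/21 = 7550 mol.
Fuel reacted = 0.888 × 414 → ξ = 367.6 mol.
Outlet (n = n₀ + ν ξ):
  C₂H₅OH: 414 − 1(367.6) = 46.37
  O₂: 2007 − 3(367.6) = 904.2
  N₂: 7550 (inert)
  CO₂: 0 + 2(367.6) = 735.3
  H₂O: 0 + 3(367.6) = 1103
Total out = 10340 mol; y_H₂O = 1103 / 10340 = 0.1067.

0.107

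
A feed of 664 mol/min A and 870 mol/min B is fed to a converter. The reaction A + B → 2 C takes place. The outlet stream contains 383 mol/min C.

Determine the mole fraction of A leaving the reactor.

For C: n = n₀ + 2ξ → 383 = 0 + 2ξ, giving ξ = 191.5 mol/min.
Outlet amounts (n = n₀ + ν ξ):
  A: 664 − 1(191.5) = 472.5
  B: 870 − 1(191.5) = 678.5
  C: 0 + 2(191.5) = 383
Total out = 1534 mol/min; y_A = 472.5 / 1534 = 0.308.

0.308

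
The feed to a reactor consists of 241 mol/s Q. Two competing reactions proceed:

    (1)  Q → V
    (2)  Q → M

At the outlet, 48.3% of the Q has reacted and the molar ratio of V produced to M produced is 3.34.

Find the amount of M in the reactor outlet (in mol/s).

Conversion of Q: Q consumed = 0.483 × 241 = 116.4 mol/s = 1ξ₁ + 1ξ₂.
Selectivity: 1ξ₁ / (1ξ₂) = 3.34 → ξ₁ = 3.34 ξ₂.
Substitute: (1·3.34 + 1) ξ₂ = 116.4 → ξ₂ = 26.82 mol/s, ξ₁ = 89.58 mol/s.
Outlet amounts (n = n₀ + Σ ν·ξ):
  Q: 241 − 1(89.58) − 1(26.82) = 124.6
  V: 0 + 1(89.58) = 89.58
  M: 0 + 1(26.82) = 26.82

26.8 mol/s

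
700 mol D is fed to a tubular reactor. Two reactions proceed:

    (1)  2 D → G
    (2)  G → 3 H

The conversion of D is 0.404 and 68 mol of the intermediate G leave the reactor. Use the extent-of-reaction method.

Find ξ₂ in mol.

ξ₂ = 73.4 mol

Conversion of D: D consumed = 2ξ₁ = 0.404 × 700 → ξ₁ = 141.4 mol.
G balance: n_G = 0 + 1ξ₁ − 1ξ₂ = 68 → ξ₂ = (1·141.4 − 68)/1 = 73.4 mol.
Outlet amounts (n = n₀ + Σ ν·ξ):
  D: 700 − 2(141.4) = 417.2
  G: 0 + 1(141.4) − 1(73.4) = 68
  H: 0 + 3(73.4) = 220.2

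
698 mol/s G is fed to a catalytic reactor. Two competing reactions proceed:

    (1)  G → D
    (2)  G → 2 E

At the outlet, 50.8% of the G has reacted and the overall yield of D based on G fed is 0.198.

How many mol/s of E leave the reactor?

433 mol/s

Yield of D: 1ξ₁ / 698 = 0.198 → ξ₁ = 138.2 mol/s.
Conversion of G: 1ξ₁ + 1ξ₂ = 0.508 × 698 = 354.6 → ξ₂ = 216.4 mol/s.
Outlet amounts (n = n₀ + Σ ν·ξ):
  G: 698 − 1(138.2) − 1(216.4) = 343.4
  D: 0 + 1(138.2) = 138.2
  E: 0 + 2(216.4) = 432.8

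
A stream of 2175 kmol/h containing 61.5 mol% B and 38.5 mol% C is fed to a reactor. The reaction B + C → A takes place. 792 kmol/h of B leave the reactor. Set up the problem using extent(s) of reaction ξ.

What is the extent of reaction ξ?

ξ = 546 kmol/h

For B: n = n₀ − 1ξ → 792 = 1338 − 1ξ, giving ξ = 545.6 kmol/h.
Outlet amounts (n = n₀ + ν ξ):
  B: 1338 − 1(545.6) = 792
  C: 837.4 − 1(545.6) = 291.8
  A: 0 + 1(545.6) = 545.6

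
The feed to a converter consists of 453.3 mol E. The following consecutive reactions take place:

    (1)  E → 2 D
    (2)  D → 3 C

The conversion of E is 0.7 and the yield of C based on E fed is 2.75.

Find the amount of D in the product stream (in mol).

Conversion of E: E consumed = 1ξ₁ = 0.7 × 453.3 → ξ₁ = 317.3 mol.
Yield of C: 3ξ₂ / 453.3 = 2.75 → ξ₂ = 415.5 mol.
Outlet amounts (n = n₀ + Σ ν·ξ):
  E: 453.3 − 1(317.3) = 136
  D: 0 + 2(317.3) − 1(415.5) = 219.1
  C: 0 + 3(415.5) = 1247

219 mol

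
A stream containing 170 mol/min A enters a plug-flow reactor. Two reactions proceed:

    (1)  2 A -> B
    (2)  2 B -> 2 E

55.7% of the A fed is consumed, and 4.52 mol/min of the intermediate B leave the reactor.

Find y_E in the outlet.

0.349

Conversion of A: A consumed = 2ξ₁ = 0.557 × 170 → ξ₁ = 47.35 mol/min.
B balance: n_B = 0 + 1ξ₁ − 2ξ₂ = 4.52 → ξ₂ = (1·47.35 − 4.52)/2 = 21.41 mol/min.
Outlet amounts (n = n₀ + Σ ν·ξ):
  A: 170 − 2(47.35) = 75.31
  B: 0 + 1(47.35) − 2(21.41) = 4.52
  E: 0 + 2(21.41) = 42.83
Total out = 122.7 mol/min; y_E = 42.83 / 122.7 = 0.3492.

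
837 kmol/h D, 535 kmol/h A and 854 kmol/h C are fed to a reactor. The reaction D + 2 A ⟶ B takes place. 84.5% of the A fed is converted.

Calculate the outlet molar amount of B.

226 kmol/h

A reacted = 0.845 × 535 = 452.1 kmol/h; ν_A = −2, so ξ = 452.1/2 = 226 kmol/h.
Outlet amounts (n = n₀ + ν ξ):
  D: 837 − 1(226) = 611
  A: 535 − 2(226) = 82.93
  B: 0 + 1(226) = 226
  C: 854 (inert)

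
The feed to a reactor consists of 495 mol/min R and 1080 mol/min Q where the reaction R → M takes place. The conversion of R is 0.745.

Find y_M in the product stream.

0.234

R reacted = 0.745 × 495 = 368.8 mol/min; ν_R = −1, so ξ = 368.8/1 = 368.8 mol/min.
Outlet amounts (n = n₀ + ν ξ):
  R: 495 − 1(368.8) = 126.2
  M: 0 + 1(368.8) = 368.8
  Q: 1080 (inert)
Total out = 1575 mol/min; y_M = 368.8 / 1575 = 0.2341.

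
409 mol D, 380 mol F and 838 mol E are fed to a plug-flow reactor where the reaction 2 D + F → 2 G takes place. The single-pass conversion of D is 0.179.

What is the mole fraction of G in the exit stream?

D reacted = 0.179 × 409 = 73.21 mol; ν_D = −2, so ξ = 73.21/2 = 36.61 mol.
Outlet amounts (n = n₀ + ν ξ):
  D: 409 − 2(36.61) = 335.8
  F: 380 − 1(36.61) = 343.4
  G: 0 + 2(36.61) = 73.21
  E: 838 (inert)
Total out = 1590 mol; y_G = 73.21 / 1590 = 0.04603.

0.046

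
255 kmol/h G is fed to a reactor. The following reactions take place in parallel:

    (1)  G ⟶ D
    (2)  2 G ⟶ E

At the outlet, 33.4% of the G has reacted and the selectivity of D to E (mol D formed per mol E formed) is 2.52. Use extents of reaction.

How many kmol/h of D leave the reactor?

47.5 kmol/h

Conversion of G: G consumed = 0.334 × 255 = 85.17 kmol/h = 1ξ₁ + 2ξ₂.
Selectivity: 1ξ₁ / (1ξ₂) = 2.52 → ξ₁ = 2.52 ξ₂.
Substitute: (1·2.52 + 2) ξ₂ = 85.17 → ξ₂ = 18.84 kmol/h, ξ₁ = 47.48 kmol/h.
Outlet amounts (n = n₀ + Σ ν·ξ):
  G: 255 − 1(47.48) − 2(18.84) = 169.8
  D: 0 + 1(47.48) = 47.48
  E: 0 + 1(18.84) = 18.84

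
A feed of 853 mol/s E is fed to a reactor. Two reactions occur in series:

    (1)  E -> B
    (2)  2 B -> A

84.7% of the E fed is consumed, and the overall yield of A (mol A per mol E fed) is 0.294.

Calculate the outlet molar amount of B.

Conversion of E: E consumed = 1ξ₁ = 0.847 × 853 → ξ₁ = 722.5 mol/s.
Yield of A: 1ξ₂ / 853 = 0.294 → ξ₂ = 250.8 mol/s.
Outlet amounts (n = n₀ + Σ ν·ξ):
  E: 853 − 1(722.5) = 130.5
  B: 0 + 1(722.5) − 2(250.8) = 220.9
  A: 0 + 1(250.8) = 250.8

221 mol/s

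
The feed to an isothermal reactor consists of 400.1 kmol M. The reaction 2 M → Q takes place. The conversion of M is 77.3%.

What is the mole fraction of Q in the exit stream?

M reacted = 0.773 × 400.1 = 309.3 kmol; ν_M = −2, so ξ = 309.3/2 = 154.6 kmol.
Outlet amounts (n = n₀ + ν ξ):
  M: 400.1 − 2(154.6) = 90.82
  Q: 0 + 1(154.6) = 154.6
Total out = 245.5 kmol; y_Q = 154.6 / 245.5 = 0.63.

0.63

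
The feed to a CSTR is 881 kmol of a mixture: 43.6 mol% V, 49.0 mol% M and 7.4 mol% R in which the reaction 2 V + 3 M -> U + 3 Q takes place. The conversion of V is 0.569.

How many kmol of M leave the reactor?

V reacted = 0.569 × 384.1 = 218.6 kmol; ν_V = −2, so ξ = 218.6/2 = 109.3 kmol.
Outlet amounts (n = n₀ + ν ξ):
  V: 384.1 − 2(109.3) = 165.6
  M: 431.7 − 3(109.3) = 103.8
  U: 0 + 1(109.3) = 109.3
  Q: 0 + 3(109.3) = 327.8
  R: 65.19 (inert)

104 kmol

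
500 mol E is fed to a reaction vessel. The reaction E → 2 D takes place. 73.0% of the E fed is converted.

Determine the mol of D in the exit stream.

E reacted = 0.73 × 500 = 365 mol; ν_E = −1, so ξ = 365/1 = 365 mol.
Outlet amounts (n = n₀ + ν ξ):
  E: 500 − 1(365) = 135
  D: 0 + 2(365) = 730

730 mol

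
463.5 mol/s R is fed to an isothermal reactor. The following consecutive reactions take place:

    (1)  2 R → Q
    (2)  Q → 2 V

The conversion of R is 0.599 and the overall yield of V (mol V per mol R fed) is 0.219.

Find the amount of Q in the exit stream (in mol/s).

Conversion of R: R consumed = 2ξ₁ = 0.599 × 463.5 → ξ₁ = 138.8 mol/s.
Yield of V: 2ξ₂ / 463.5 = 0.219 → ξ₂ = 50.75 mol/s.
Outlet amounts (n = n₀ + Σ ν·ξ):
  R: 463.5 − 2(138.8) = 185.9
  Q: 0 + 1(138.8) − 1(50.75) = 88.06
  V: 0 + 2(50.75) = 101.5

88.1 mol/s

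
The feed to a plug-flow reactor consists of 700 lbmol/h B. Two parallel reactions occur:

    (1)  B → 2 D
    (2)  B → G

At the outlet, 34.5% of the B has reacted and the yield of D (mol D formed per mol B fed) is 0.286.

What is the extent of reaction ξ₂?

Yield of D: 2ξ₁ / 700 = 0.286 → ξ₁ = 100.1 lbmol/h.
Conversion of B: 1ξ₁ + 1ξ₂ = 0.345 × 700 = 241.5 → ξ₂ = 141.4 lbmol/h.
Outlet amounts (n = n₀ + Σ ν·ξ):
  B: 700 − 1(100.1) − 1(141.4) = 458.5
  D: 0 + 2(100.1) = 200.2
  G: 0 + 1(141.4) = 141.4

ξ₂ = 141 lbmol/h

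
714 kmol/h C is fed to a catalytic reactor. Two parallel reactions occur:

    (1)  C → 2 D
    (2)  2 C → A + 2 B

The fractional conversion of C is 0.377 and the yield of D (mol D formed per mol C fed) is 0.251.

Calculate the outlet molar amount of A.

89.8 kmol/h

Yield of D: 2ξ₁ / 714 = 0.251 → ξ₁ = 89.61 kmol/h.
Conversion of C: 1ξ₁ + 2ξ₂ = 0.377 × 714 = 269.2 → ξ₂ = 89.79 kmol/h.
Outlet amounts (n = n₀ + Σ ν·ξ):
  C: 714 − 1(89.61) − 2(89.79) = 444.8
  D: 0 + 2(89.61) = 179.2
  A: 0 + 1(89.79) = 89.79
  B: 0 + 2(89.79) = 179.6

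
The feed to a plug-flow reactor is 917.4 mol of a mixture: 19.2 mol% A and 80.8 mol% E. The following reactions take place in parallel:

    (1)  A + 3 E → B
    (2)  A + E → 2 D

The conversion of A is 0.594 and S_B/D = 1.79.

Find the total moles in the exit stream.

672 mol

Conversion of A: A consumed = 0.594 × 176.1 = 104.6 mol = 1ξ₁ + 1ξ₂.
Selectivity: 1ξ₁ / (2ξ₂) = 1.79 → ξ₁ = 3.58 ξ₂.
Substitute: (1·3.58 + 1) ξ₂ = 104.6 → ξ₂ = 22.84 mol, ξ₁ = 81.78 mol.
Outlet amounts (n = n₀ + Σ ν·ξ):
  A: 176.1 − 1(81.78) − 1(22.84) = 71.51
  E: 741.3 − 3(81.78) − 1(22.84) = 473.1
  B: 0 + 1(81.78) = 81.78
  D: 0 + 2(22.84) = 45.69
Total out = 71.51 + 473.1 + 81.78 + 45.69 = 672.1 mol.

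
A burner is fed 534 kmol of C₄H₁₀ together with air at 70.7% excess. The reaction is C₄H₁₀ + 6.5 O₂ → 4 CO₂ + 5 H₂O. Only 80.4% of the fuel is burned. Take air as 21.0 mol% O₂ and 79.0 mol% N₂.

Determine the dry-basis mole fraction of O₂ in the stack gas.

0.115

Stoichiometric O₂ = 6.5 × 534 = 3471 kmol; O₂ fed = 3471 × 1.707 = 5925 kmol.
N₂ fed = 5925 × 79/21 = 22290 kmol.
Fuel reacted = 0.804 × 534 → ξ = 429.3 kmol.
Outlet (n = n₀ + ν ξ):
  C₄H₁₀: 534 − 1(429.3) = 104.7
  O₂: 5925 − 6.5(429.3) = 3134
  N₂: 22290 (inert)
  CO₂: 0 + 4(429.3) = 1717
  H₂O: 0 + 5(429.3) = 2147
Dry total = 27250 kmol; y_O₂ (dry) = 3134 / 27250 = 0.115.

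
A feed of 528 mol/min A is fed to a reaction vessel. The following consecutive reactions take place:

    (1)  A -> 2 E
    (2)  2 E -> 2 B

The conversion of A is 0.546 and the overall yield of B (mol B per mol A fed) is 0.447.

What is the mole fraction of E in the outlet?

0.417

Conversion of A: A consumed = 1ξ₁ = 0.546 × 528 → ξ₁ = 288.3 mol/min.
Yield of B: 2ξ₂ / 528 = 0.447 → ξ₂ = 118 mol/min.
Outlet amounts (n = n₀ + Σ ν·ξ):
  A: 528 − 1(288.3) = 239.7
  E: 0 + 2(288.3) − 2(118) = 340.6
  B: 0 + 2(118) = 236
Total out = 816.3 mol/min; y_E = 340.6 / 816.3 = 0.4172.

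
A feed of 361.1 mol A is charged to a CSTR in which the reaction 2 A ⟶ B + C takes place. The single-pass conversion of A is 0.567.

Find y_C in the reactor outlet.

0.283

A reacted = 0.567 × 361.1 = 204.7 mol; ν_A = −2, so ξ = 204.7/2 = 102.4 mol.
Outlet amounts (n = n₀ + ν ξ):
  A: 361.1 − 2(102.4) = 156.4
  B: 0 + 1(102.4) = 102.4
  C: 0 + 1(102.4) = 102.4
Total out = 361.1 mol; y_C = 102.4 / 361.1 = 0.2835.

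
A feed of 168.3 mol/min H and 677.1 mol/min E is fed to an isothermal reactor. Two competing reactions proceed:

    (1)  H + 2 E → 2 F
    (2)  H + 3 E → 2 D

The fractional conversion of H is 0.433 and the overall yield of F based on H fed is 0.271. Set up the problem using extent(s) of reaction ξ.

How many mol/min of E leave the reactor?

Yield of F: 2ξ₁ / 168.3 = 0.271 → ξ₁ = 22.8 mol/min.
Conversion of H: 1ξ₁ + 1ξ₂ = 0.433 × 168.3 = 72.87 → ξ₂ = 50.07 mol/min.
Outlet amounts (n = n₀ + Σ ν·ξ):
  H: 168.3 − 1(22.8) − 1(50.07) = 95.43
  E: 677.1 − 2(22.8) − 3(50.07) = 481.3
  F: 0 + 2(22.8) = 45.61
  D: 0 + 2(50.07) = 100.1

481 mol/min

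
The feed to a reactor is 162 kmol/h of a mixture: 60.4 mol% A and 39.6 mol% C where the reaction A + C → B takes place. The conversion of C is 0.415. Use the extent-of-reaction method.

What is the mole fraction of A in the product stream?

C reacted = 0.415 × 64.15 = 26.62 kmol/h; ν_C = −1, so ξ = 26.62/1 = 26.62 kmol/h.
Outlet amounts (n = n₀ + ν ξ):
  A: 97.85 − 1(26.62) = 71.22
  C: 64.15 − 1(26.62) = 37.53
  B: 0 + 1(26.62) = 26.62
Total out = 135.4 kmol/h; y_A = 71.22 / 135.4 = 0.5261.

0.526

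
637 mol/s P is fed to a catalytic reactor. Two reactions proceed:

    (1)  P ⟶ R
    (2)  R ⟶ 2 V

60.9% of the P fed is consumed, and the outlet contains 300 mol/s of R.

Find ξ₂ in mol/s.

Conversion of P: P consumed = 1ξ₁ = 0.609 × 637 → ξ₁ = 387.9 mol/s.
R balance: n_R = 0 + 1ξ₁ − 1ξ₂ = 300 → ξ₂ = (1·387.9 − 300)/1 = 87.93 mol/s.
Outlet amounts (n = n₀ + Σ ν·ξ):
  P: 637 − 1(387.9) = 249.1
  R: 0 + 1(387.9) − 1(87.93) = 300
  V: 0 + 2(87.93) = 175.9

ξ₂ = 87.9 mol/s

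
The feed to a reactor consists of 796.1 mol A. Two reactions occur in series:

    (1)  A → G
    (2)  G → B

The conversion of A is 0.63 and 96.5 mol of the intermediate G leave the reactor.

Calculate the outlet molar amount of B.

Conversion of A: A consumed = 1ξ₁ = 0.63 × 796.1 → ξ₁ = 501.5 mol.
G balance: n_G = 0 + 1ξ₁ − 1ξ₂ = 96.5 → ξ₂ = (1·501.5 − 96.5)/1 = 405 mol.
Outlet amounts (n = n₀ + Σ ν·ξ):
  A: 796.1 − 1(501.5) = 294.6
  G: 0 + 1(501.5) − 1(405) = 96.5
  B: 0 + 1(405) = 405

405 mol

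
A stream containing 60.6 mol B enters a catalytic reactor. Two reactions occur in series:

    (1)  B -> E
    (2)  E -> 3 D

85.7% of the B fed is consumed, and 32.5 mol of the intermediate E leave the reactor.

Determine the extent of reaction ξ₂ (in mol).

ξ₂ = 19.4 mol

Conversion of B: B consumed = 1ξ₁ = 0.857 × 60.6 → ξ₁ = 51.93 mol.
E balance: n_E = 0 + 1ξ₁ − 1ξ₂ = 32.5 → ξ₂ = (1·51.93 − 32.5)/1 = 19.43 mol.
Outlet amounts (n = n₀ + Σ ν·ξ):
  B: 60.6 − 1(51.93) = 8.666
  E: 0 + 1(51.93) − 1(19.43) = 32.5
  D: 0 + 3(19.43) = 58.3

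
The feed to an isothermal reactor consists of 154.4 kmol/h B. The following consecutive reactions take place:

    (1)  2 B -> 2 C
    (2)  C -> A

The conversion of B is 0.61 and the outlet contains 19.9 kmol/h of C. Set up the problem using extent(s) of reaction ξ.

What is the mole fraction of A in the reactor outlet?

Conversion of B: B consumed = 2ξ₁ = 0.61 × 154.4 → ξ₁ = 47.09 kmol/h.
C balance: n_C = 0 + 2ξ₁ − 1ξ₂ = 19.9 → ξ₂ = (2·47.09 − 19.9)/1 = 74.28 kmol/h.
Outlet amounts (n = n₀ + Σ ν·ξ):
  B: 154.4 − 2(47.09) = 60.22
  C: 0 + 2(47.09) − 1(74.28) = 19.9
  A: 0 + 1(74.28) = 74.28
Total out = 154.4 kmol/h; y_A = 74.28 / 154.4 = 0.4811.

0.481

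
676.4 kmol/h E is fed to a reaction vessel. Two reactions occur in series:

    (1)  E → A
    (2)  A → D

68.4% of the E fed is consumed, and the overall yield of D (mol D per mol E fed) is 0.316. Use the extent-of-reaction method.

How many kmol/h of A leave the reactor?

Conversion of E: E consumed = 1ξ₁ = 0.684 × 676.4 → ξ₁ = 462.7 kmol/h.
Yield of D: 1ξ₂ / 676.4 = 0.316 → ξ₂ = 213.7 kmol/h.
Outlet amounts (n = n₀ + Σ ν·ξ):
  E: 676.4 − 1(462.7) = 213.7
  A: 0 + 1(462.7) − 1(213.7) = 248.9
  D: 0 + 1(213.7) = 213.7

249 kmol/h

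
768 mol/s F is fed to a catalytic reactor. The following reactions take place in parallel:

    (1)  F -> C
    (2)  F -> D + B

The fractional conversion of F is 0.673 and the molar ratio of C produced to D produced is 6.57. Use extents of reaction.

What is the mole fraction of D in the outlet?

Conversion of F: F consumed = 0.673 × 768 = 516.9 mol/s = 1ξ₁ + 1ξ₂.
Selectivity: 1ξ₁ / (1ξ₂) = 6.57 → ξ₁ = 6.57 ξ₂.
Substitute: (1·6.57 + 1) ξ₂ = 516.9 → ξ₂ = 68.28 mol/s, ξ₁ = 448.6 mol/s.
Outlet amounts (n = n₀ + Σ ν·ξ):
  F: 768 − 1(448.6) − 1(68.28) = 251.1
  C: 0 + 1(448.6) = 448.6
  D: 0 + 1(68.28) = 68.28
  B: 0 + 1(68.28) = 68.28
Total out = 836.3 mol/s; y_D = 68.28 / 836.3 = 0.08165.

0.0816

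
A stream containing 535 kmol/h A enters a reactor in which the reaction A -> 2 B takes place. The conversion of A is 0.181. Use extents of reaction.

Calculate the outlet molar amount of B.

194 kmol/h

A reacted = 0.181 × 535 = 96.83 kmol/h; ν_A = −1, so ξ = 96.83/1 = 96.83 kmol/h.
Outlet amounts (n = n₀ + ν ξ):
  A: 535 − 1(96.83) = 438.2
  B: 0 + 2(96.83) = 193.7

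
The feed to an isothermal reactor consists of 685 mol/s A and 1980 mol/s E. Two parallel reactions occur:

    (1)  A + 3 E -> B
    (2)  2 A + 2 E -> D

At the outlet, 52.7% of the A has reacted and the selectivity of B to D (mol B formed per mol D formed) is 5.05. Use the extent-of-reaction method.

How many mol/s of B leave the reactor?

Conversion of A: A consumed = 0.527 × 685 = 361 mol/s = 1ξ₁ + 2ξ₂.
Selectivity: 1ξ₁ / (1ξ₂) = 5.05 → ξ₁ = 5.05 ξ₂.
Substitute: (1·5.05 + 2) ξ₂ = 361 → ξ₂ = 51.2 mol/s, ξ₁ = 258.6 mol/s.
Outlet amounts (n = n₀ + Σ ν·ξ):
  A: 685 − 1(258.6) − 2(51.2) = 324
  E: 1980 − 3(258.6) − 2(51.2) = 1102
  B: 0 + 1(258.6) = 258.6
  D: 0 + 1(51.2) = 51.2

259 mol/s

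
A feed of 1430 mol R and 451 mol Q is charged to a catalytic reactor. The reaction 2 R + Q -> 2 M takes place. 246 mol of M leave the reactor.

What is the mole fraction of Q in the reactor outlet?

0.187

For M: n = n₀ + 2ξ → 246 = 0 + 2ξ, giving ξ = 123 mol.
Outlet amounts (n = n₀ + ν ξ):
  R: 1430 − 2(123) = 1184
  Q: 451 − 1(123) = 328
  M: 0 + 2(123) = 246
Total out = 1758 mol; y_Q = 328 / 1758 = 0.1866.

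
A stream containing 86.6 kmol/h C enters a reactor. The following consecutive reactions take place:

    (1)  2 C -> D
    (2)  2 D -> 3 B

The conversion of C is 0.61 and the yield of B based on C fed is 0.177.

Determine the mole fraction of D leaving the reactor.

Conversion of C: C consumed = 2ξ₁ = 0.61 × 86.6 → ξ₁ = 26.41 kmol/h.
Yield of B: 3ξ₂ / 86.6 = 0.177 → ξ₂ = 5.109 kmol/h.
Outlet amounts (n = n₀ + Σ ν·ξ):
  C: 86.6 − 2(26.41) = 33.77
  D: 0 + 1(26.41) − 2(5.109) = 16.19
  B: 0 + 3(5.109) = 15.33
Total out = 65.3 kmol/h; y_D = 16.19 / 65.3 = 0.248.

0.248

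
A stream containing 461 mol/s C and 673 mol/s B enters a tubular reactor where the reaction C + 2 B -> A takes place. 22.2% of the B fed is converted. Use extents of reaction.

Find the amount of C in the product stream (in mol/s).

386 mol/s

B reacted = 0.222 × 673 = 149.4 mol/s; ν_B = −2, so ξ = 149.4/2 = 74.7 mol/s.
Outlet amounts (n = n₀ + ν ξ):
  C: 461 − 1(74.7) = 386.3
  B: 673 − 2(74.7) = 523.6
  A: 0 + 1(74.7) = 74.7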